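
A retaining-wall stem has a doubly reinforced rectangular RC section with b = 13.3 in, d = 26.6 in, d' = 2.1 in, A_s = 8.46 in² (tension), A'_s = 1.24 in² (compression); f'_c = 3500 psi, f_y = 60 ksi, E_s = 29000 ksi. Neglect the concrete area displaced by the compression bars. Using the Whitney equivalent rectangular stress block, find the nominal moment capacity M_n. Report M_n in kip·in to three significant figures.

M_n ≈ 11000 kip·in

Assume both steels yield.
a = (A_s − A'_s) f_y/(0.85 f'_c b) = (8.46 − 1.24) × 60/(0.85 × 3.5 × 13.3) = 10.948 in.
c = a/β₁ = 10.948/0.85 = 12.880 in; ε'_s = 0.003(c − d')/c = 0.0025 ≥ ε_y = 0.0021, so the compression steel yields.
M_n = (A_s − A'_s) f_y (d − a/2) + A'_s f_y (d − d') = 433.2 × (26.6 − 5.474) + 74.4 × (26.6 − 2.1) = 9151.8 + 1822.8 = 10974.6 kip·in.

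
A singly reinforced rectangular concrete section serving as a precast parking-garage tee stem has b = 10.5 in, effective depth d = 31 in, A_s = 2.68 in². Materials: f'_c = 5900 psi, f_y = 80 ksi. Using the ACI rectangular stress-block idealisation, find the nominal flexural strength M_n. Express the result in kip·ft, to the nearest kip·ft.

T = A_s f_y = 2.68 × 80 = 214.4 kips.
a = T/(0.85 f'_c b) = 214.4/(0.85 × 5.9 × 10.5) = 4.072 in.
M_n = T(d − a/2) = 214.4 × (31 − 2.036) = 6209.9 kip·in = 6209.9/12 = 517.49 kip·ft.

M_n ≈ 517 kip·ft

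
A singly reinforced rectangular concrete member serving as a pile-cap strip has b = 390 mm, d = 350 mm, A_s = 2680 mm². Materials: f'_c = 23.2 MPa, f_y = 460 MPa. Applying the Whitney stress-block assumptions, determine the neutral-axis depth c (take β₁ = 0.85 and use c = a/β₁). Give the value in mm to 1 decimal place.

c ≈ 188.6 mm

T = A_s f_y = 2680 × 460 = 1232800 N = 1232.8 kN.
Setting C = 0.85 f'_c a b equal to T: a = 1232800/(0.85 × 23.2 × 390) = 160.295 mm.
With β₁ = 0.85, c = a/β₁ = 160.295/0.85 = 188.6 mm.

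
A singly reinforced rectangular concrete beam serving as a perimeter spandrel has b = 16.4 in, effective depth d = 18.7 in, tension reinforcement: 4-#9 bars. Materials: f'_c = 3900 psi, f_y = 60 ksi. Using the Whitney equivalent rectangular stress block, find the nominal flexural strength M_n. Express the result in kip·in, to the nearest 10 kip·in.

A_s = 4 × 1 = 4 in².
T = A_s f_y = 4 × 60 = 240 kips.
a = T/(0.85 f'_c b) = 240/(0.85 × 3.9 × 16.4) = 4.415 in.
M_n = T(d − a/2) = 240 × (18.7 − 2.2075) = 3958.2 kip·in.

M_n ≈ 3960 kip·in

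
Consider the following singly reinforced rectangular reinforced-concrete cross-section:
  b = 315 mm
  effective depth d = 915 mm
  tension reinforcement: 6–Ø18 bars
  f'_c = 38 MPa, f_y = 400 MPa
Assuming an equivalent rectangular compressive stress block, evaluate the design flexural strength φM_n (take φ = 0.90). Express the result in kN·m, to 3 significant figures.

A_s = 6 × 254 = 1524 mm².
T = A_s f_y = 1524 × 400 = 609600 N = 609.6 kN.
From C = T: a = T/(0.85 f'_c b) = 609600/(0.85 × 38 × 315) = 59.91 mm.
M_n = T(d − a/2) = 609.6 kN × (915 − 29.955) mm = 539.52 kN·m.
φM_n = 0.90 × 539.52 = 485.57 kN·m.

φM_n ≈ 486 kN·m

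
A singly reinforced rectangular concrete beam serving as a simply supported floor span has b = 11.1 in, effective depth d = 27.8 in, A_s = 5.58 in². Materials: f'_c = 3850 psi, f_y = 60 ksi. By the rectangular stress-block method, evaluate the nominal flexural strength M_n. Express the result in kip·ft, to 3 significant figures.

T = A_s f_y = 5.58 × 60 = 334.8 kips.
a = T/(0.85 f'_c b) = 334.8/(0.85 × 3.85 × 11.1) = 9.217 in.
M_n = T(d − a/2) = 334.8 × (27.8 − 4.6085) = 7764.5 kip·in = 7764.5/12 = 647.04 kip·ft.

M_n ≈ 647 kip·ft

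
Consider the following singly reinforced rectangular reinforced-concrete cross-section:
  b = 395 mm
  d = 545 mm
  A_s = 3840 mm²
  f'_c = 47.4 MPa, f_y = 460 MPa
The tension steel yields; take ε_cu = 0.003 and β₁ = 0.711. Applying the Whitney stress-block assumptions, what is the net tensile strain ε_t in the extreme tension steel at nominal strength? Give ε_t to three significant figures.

ε_t ≈ 0.00747

a = A_s f_y/(0.85 f'_c b) = 110.99 mm.
β₁ = 0.711, so c = a/β₁ = 110.99/0.711 = 156.10 mm.
From the linear strain diagram with ε_cu = 0.003: ε_t = 0.003 (d − c)/c = 0.003 × (545 − 156.10)/156.10 = 0.00747.
Since ε_t ≥ 0.005, the section is tension-controlled.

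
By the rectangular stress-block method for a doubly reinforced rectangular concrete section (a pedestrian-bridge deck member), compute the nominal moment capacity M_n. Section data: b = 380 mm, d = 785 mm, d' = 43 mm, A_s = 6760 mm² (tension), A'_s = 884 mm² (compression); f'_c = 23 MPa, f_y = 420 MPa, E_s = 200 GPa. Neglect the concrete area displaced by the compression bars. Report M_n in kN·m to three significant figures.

Assume both tension and compression steel yield.
Net tension couple steel: A_s − A'_s = 5876 mm².
a = (A_s − A'_s) f_y / (0.85 f'_c b) = 2467920/(0.85 × 23 × 380) = 332.20 mm.
c = a/β₁ = 332.20/0.85 = 390.82 mm; ε'_s = 0.003(c − d')/c = 0.0027 ≥ f_y/E_s = 0.0021, so compression steel does yield.
M_n = (A_s − A'_s) f_y (d − a/2) + A'_s f_y (d − d') = [2467920 × (785 − 166.1) + 371280 × (785 − 43)] × 10⁻⁶ = 1527.40 + 275.49 = 1802.89 kN·m.

M_n ≈ 1800 kN·m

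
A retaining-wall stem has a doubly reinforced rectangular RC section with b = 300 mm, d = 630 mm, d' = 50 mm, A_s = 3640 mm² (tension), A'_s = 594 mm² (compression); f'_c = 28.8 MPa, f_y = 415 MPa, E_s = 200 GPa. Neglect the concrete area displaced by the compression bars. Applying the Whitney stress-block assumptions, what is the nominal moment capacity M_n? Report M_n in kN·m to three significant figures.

Assume both tension and compression steel yield.
Net tension couple steel: A_s − A'_s = 3046 mm².
a = (A_s − A'_s) f_y / (0.85 f'_c b) = 1264090/(0.85 × 28.8 × 300) = 172.13 mm.
c = a/β₁ = 172.13/0.844 = 203.95 mm; ε'_s = 0.003(c − d')/c = 0.0023 ≥ f_y/E_s = 0.0021, so compression steel does yield.
M_n = (A_s − A'_s) f_y (d − a/2) + A'_s f_y (d − d') = [1264090 × (630 − 86.065) + 246510 × (630 − 50)] × 10⁻⁶ = 687.58 + 142.98 = 830.56 kN·m.

M_n ≈ 831 kN·m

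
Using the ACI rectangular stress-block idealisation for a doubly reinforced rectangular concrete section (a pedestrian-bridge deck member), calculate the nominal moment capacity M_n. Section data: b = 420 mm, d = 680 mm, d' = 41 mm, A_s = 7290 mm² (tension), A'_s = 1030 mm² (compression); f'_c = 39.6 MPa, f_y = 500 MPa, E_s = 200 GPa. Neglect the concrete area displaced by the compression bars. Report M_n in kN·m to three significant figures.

M_n ≈ 2110 kN·m

Assume both tension and compression steel yield.
Net tension couple steel: A_s − A'_s = 6260 mm².
a = (A_s − A'_s) f_y / (0.85 f'_c b) = 3130000/(0.85 × 39.6 × 420) = 221.40 mm.
c = a/β₁ = 221.40/0.767 = 288.66 mm; ε'_s = 0.003(c − d')/c = 0.0026 ≥ f_y/E_s = 0.0025, so compression steel does yield.
M_n = (A_s − A'_s) f_y (d − a/2) + A'_s f_y (d − d') = [3130000 × (680 − 110.7) + 515000 × (680 − 41)] × 10⁻⁶ = 1781.91 + 329.09 = 2111.00 kN·m.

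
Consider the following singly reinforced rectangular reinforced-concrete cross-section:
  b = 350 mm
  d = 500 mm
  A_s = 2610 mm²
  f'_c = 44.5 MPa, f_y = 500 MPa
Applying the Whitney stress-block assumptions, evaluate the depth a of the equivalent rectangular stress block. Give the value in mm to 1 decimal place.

a ≈ 98.6 mm

T = A_s f_y = 2610 × 500 = 1305000 N = 1305 kN.
Setting C = 0.85 f'_c a b equal to T: a = 1305000/(0.85 × 44.5 × 350) = 98.6 mm.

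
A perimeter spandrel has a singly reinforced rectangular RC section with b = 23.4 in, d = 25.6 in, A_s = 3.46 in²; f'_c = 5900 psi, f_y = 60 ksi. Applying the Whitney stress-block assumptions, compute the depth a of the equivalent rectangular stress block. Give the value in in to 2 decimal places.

T = A_s f_y = 3.46 × 60 = 207.6 kips.
a = T/(0.85 f'_c b) = 207.6/(0.85 × 5.9 × 23.4) = 1.77 in.

a ≈ 1.77 in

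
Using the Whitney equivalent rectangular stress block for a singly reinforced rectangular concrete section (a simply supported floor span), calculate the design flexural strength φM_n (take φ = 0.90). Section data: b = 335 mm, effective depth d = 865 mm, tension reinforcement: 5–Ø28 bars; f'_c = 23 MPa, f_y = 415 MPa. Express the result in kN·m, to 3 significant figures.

A_s = 5 × 616 = 3080 mm².
T = A_s f_y = 3080 × 415 = 1278200 N = 1278.2 kN.
From C = T: a = T/(0.85 f'_c b) = 1278200/(0.85 × 23 × 335) = 195.17 mm.
M_n = T(d − a/2) = 1278.2 kN × (865 − 97.585) mm = 980.91 kN·m.
φM_n = 0.90 × 980.91 = 882.82 kN·m.

φM_n ≈ 883 kN·m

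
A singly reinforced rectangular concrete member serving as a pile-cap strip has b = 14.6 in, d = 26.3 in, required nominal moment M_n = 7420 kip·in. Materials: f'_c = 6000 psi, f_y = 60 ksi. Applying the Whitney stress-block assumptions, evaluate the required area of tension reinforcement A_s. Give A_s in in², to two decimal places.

From M_n = 0.85 f'_c a b (d − a/2):
a = d − √(d² − 2M_n/(0.85 f'_c b)) = 26.3 − √(26.3² − 2 × 7420/(0.85 × 6 × 14.6)) = 4.110 in.
A_s = 0.85 f'_c a b / f_y = 0.85 × 6 × 4.110 × 14.6 / 60 = 5.101 in².

A_s ≈ 5.10 in²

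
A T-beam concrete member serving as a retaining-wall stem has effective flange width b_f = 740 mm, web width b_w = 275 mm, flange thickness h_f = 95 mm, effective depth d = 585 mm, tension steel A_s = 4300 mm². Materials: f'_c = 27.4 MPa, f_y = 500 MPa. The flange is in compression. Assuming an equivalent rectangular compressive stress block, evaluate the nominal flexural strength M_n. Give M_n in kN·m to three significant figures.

Tension: T = A_s f_y = 4300 × 500 = 2150000 N.
Try a within the flange: a = T/(0.85 f'_c b_f) = 2150000/(0.85 × 27.4 × 740) = 124.75 mm.
a = 124.75 > h_f = 95 mm: the block extends into the web. Split into flange-overhang and web parts.
C_f = 0.85 f'_c (b_f − b_w) h_f = 0.85 × 27.4 × (740 − 275) × 95 = 1028836 N.
Remaining web compression depth: a_w = (T − C_f)/(0.85 f'_c b_w) = (2150000 − 1028836)/(0.85 × 27.4 × 275) = 175.05 mm.
M_n = C_f(d − h_f/2) + (T − C_f)(d − a_w/2) = 1028836 × (585 − 47.5) + 1121164 × (585 − 87.525) = 553.00 + 557.75 = 1110.75 × 10⁶ N·mm.
M_n = 1110.75 kN·m.

M_n ≈ 1110 kN·m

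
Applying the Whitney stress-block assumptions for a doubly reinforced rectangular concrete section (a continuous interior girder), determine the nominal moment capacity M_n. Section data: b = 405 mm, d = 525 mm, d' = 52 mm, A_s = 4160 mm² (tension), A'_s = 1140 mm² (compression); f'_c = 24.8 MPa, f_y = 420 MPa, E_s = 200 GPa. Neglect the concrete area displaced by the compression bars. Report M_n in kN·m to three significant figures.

Assume both tension and compression steel yield.
Net tension couple steel: A_s − A'_s = 3020 mm².
a = (A_s − A'_s) f_y / (0.85 f'_c b) = 1268400/(0.85 × 24.8 × 405) = 148.57 mm.
c = a/β₁ = 148.57/0.85 = 174.79 mm; ε'_s = 0.003(c − d')/c = 0.0021 ≥ f_y/E_s = 0.0021, so compression steel does yield.
M_n = (A_s − A'_s) f_y (d − a/2) + A'_s f_y (d − d') = [1268400 × (525 − 74.285) + 478800 × (525 − 52)] × 10⁻⁶ = 571.69 + 226.47 = 798.16 kN·m.

M_n ≈ 798 kN·m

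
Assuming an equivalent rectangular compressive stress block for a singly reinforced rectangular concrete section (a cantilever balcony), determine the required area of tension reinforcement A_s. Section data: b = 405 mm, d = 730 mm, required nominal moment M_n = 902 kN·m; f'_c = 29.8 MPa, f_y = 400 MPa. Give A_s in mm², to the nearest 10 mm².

With M_n = 0.85 f'_c a b (d − a/2), solve the quadratic for a:
a = d − √(d² − 2M_n/(0.85 f'_c b)) = 730 − √(730² − 2 × 902×10⁶/(0.85 × 29.8 × 405)) = 132.46 mm.
A_s = 0.85 f'_c a b / f_y = 0.85 × 29.8 × 132.46 × 405 / 400 = 3397.2 mm².

A_s ≈ 3400 mm²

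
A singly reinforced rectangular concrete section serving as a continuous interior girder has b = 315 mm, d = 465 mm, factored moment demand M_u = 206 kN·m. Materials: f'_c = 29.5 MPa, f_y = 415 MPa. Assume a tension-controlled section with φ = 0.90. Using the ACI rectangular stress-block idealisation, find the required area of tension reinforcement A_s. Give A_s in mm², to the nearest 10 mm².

A_s ≈ 1280 mm²

M_n = M_u/φ = 206/0.90 = 228.889 kN·m.
With M_n = 0.85 f'_c a b (d − a/2), solve the quadratic for a:
a = d − √(d² − 2M_n/(0.85 f'_c b)) = 465 − √(465² − 2 × 228.889×10⁶/(0.85 × 29.5 × 315)) = 67.17 mm.
A_s = 0.85 f'_c a b / f_y = 0.85 × 29.5 × 67.17 × 315 / 415 = 1278.4 mm².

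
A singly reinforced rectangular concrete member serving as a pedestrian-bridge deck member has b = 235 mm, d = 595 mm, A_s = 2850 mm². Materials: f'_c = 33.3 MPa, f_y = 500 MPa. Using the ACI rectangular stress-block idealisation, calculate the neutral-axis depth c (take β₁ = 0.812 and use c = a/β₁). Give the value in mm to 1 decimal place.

c ≈ 263.8 mm

T = A_s f_y = 2850 × 500 = 1425000 N = 1425 kN.
Setting C = 0.85 f'_c a b equal to T: a = 1425000/(0.85 × 33.3 × 235) = 214.232 mm.
With β₁ = 0.812, c = a/β₁ = 214.232/0.812 = 263.8 mm.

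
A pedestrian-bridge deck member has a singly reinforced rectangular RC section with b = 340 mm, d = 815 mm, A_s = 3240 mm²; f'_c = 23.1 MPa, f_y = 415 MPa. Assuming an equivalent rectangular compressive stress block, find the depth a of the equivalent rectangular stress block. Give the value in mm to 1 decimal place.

a ≈ 201.4 mm

T = A_s f_y = 3240 × 415 = 1344600 N = 1344.6 kN.
Setting C = 0.85 f'_c a b equal to T: a = 1344600/(0.85 × 23.1 × 340) = 201.4 mm.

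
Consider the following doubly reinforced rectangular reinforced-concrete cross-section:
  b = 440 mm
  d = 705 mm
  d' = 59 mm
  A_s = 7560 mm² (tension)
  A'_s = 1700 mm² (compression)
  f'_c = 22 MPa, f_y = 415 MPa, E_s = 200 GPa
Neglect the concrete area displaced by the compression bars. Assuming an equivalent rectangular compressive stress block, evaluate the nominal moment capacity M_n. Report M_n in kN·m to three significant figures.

M_n ≈ 1810 kN·m

Assume both tension and compression steel yield.
Net tension couple steel: A_s − A'_s = 5860 mm².
a = (A_s − A'_s) f_y / (0.85 f'_c b) = 2431900/(0.85 × 22 × 440) = 295.56 mm.
c = a/β₁ = 295.56/0.85 = 347.72 mm; ε'_s = 0.003(c − d')/c = 0.0025 ≥ f_y/E_s = 0.0021, so compression steel does yield.
M_n = (A_s − A'_s) f_y (d − a/2) + A'_s f_y (d − d') = [2431900 × (705 − 147.78) + 705500 × (705 − 59)] × 10⁻⁶ = 1355.10 + 455.75 = 1810.85 kN·m.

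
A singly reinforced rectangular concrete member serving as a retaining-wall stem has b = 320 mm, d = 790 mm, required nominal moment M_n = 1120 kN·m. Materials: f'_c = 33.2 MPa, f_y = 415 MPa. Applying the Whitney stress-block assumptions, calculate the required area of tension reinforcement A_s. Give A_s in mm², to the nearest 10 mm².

With M_n = 0.85 f'_c a b (d − a/2), solve the quadratic for a:
a = d − √(d² − 2M_n/(0.85 f'_c b)) = 790 − √(790² − 2 × 1120×10⁶/(0.85 × 33.2 × 320)) = 176.77 mm.
A_s = 0.85 f'_c a b / f_y = 0.85 × 33.2 × 176.77 × 320 / 415 = 3846.5 mm².

A_s ≈ 3850 mm²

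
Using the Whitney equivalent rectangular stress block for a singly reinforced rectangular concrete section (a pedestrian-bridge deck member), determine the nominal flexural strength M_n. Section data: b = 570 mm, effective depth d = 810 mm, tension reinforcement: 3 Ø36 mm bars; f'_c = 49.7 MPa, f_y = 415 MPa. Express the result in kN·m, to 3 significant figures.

A_s = 3 × 1018 = 3054 mm².
T = A_s f_y = 3054 × 415 = 1267410 N = 1267.41 kN.
From C = T: a = T/(0.85 f'_c b) = 1267410/(0.85 × 49.7 × 570) = 52.63 mm.
M_n = T(d − a/2) = 1267.41 kN × (810 − 26.315) mm = 993.25 kN·m.

M_n ≈ 993 kN·m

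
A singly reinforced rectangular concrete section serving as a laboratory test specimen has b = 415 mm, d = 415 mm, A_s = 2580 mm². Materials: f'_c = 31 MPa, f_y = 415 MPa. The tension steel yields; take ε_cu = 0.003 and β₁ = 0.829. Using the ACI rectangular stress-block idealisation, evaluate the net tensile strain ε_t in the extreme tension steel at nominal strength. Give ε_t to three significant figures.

a = A_s f_y/(0.85 f'_c b) = 97.91 mm.
β₁ = 0.829, so c = a/β₁ = 97.91/0.829 = 118.11 mm.
From the linear strain diagram with ε_cu = 0.003: ε_t = 0.003 (d − c)/c = 0.003 × (415 − 118.11)/118.11 = 0.00754.
Since ε_t ≥ 0.005, the section is tension-controlled.

ε_t ≈ 0.00754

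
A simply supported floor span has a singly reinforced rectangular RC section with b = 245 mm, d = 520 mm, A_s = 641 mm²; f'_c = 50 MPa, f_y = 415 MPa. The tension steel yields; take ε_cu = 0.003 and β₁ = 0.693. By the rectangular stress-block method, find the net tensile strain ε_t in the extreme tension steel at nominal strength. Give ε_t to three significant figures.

ε_t ≈ 0.0393

a = A_s f_y/(0.85 f'_c b) = 25.55 mm.
β₁ = 0.693, so c = a/β₁ = 25.55/0.693 = 36.87 mm.
From the linear strain diagram with ε_cu = 0.003: ε_t = 0.003 (d − c)/c = 0.003 × (520 − 36.87)/36.87 = 0.0393.
Since ε_t ≥ 0.005, the section is tension-controlled.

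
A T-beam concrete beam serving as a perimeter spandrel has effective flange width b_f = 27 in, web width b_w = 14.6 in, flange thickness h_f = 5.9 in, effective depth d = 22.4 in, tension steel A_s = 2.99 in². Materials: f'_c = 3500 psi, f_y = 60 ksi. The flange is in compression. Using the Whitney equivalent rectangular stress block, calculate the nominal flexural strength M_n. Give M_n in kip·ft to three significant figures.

M_n ≈ 318 kip·ft

Tension: T = A_s f_y = 2.99 × 60 = 179.4 kips.
Try a within the flange: a = T/(0.85 f'_c b_f) = 179.4/(0.85 × 3.5 × 27) = 2.233 in.
Since a = 2.233 ≤ h_f = 5.9 in, the stress block lies entirely in the flange; analyse as a rectangular beam of width b_f.
M_n = T(d − a/2) = 179.4 × (22.4 − 1.1165) = 3818.3 kip·in.
M_n = 3818.3/12 = 318.19 kip·ft.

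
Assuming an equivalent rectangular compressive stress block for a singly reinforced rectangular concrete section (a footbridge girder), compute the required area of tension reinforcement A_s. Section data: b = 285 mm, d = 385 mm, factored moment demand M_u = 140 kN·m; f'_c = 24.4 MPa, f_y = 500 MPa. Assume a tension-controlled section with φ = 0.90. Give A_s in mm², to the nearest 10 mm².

M_n = M_u/φ = 140/0.90 = 155.556 kN·m.
With M_n = 0.85 f'_c a b (d − a/2), solve the quadratic for a:
a = d − √(d² − 2M_n/(0.85 f'_c b)) = 385 − √(385² − 2 × 155.556×10⁶/(0.85 × 24.4 × 285)) = 75.82 mm.
A_s = 0.85 f'_c a b / f_y = 0.85 × 24.4 × 75.82 × 285 / 500 = 896.3 mm².

A_s ≈ 900 mm²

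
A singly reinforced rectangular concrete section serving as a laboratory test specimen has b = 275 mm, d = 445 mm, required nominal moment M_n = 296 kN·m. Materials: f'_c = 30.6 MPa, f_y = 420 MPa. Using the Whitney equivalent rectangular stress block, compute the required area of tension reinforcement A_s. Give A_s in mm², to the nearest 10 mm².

A_s ≈ 1800 mm²

With M_n = 0.85 f'_c a b (d − a/2), solve the quadratic for a:
a = d − √(d² − 2M_n/(0.85 f'_c b)) = 445 − √(445² − 2 × 296×10⁶/(0.85 × 30.6 × 275)) = 105.50 mm.
A_s = 0.85 f'_c a b / f_y = 0.85 × 30.6 × 105.50 × 275 / 420 = 1796.7 mm².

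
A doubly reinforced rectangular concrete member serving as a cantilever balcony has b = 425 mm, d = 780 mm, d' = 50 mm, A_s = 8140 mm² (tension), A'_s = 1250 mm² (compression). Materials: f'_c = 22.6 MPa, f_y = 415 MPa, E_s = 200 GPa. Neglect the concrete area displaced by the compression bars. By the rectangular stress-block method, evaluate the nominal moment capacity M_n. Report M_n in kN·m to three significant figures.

M_n ≈ 2110 kN·m

Assume both tension and compression steel yield.
Net tension couple steel: A_s − A'_s = 6890 mm².
a = (A_s − A'_s) f_y / (0.85 f'_c b) = 2859350/(0.85 × 22.6 × 425) = 350.23 mm.
c = a/β₁ = 350.23/0.85 = 412.04 mm; ε'_s = 0.003(c − d')/c = 0.0026 ≥ f_y/E_s = 0.0021, so compression steel does yield.
M_n = (A_s − A'_s) f_y (d − a/2) + A'_s f_y (d − d') = [2859350 × (780 − 175.115) + 518750 × (780 − 50)] × 10⁻⁶ = 1729.58 + 378.69 = 2108.27 kN·m.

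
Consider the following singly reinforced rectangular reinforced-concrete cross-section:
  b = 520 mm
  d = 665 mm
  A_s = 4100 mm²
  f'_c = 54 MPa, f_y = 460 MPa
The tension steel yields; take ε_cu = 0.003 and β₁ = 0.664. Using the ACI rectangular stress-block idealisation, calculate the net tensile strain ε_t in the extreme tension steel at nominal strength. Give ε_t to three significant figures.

ε_t ≈ 0.0138

a = A_s f_y/(0.85 f'_c b) = 79.02 mm.
β₁ = 0.664, so c = a/β₁ = 79.02/0.664 = 119.01 mm.
From the linear strain diagram with ε_cu = 0.003: ε_t = 0.003 (d − c)/c = 0.003 × (665 − 119.01)/119.01 = 0.0138.
Since ε_t ≥ 0.005, the section is tension-controlled.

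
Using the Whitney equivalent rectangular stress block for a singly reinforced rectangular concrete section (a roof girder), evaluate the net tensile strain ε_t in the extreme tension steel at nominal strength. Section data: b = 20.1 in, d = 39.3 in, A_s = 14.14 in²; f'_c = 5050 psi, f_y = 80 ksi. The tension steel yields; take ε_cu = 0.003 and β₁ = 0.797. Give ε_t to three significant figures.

a = A_s f_y/(0.85 f'_c b) = 13.111 in.
β₁ = 0.797, so c = a/β₁ = 13.111/0.797 = 16.450 in.
From the linear strain diagram with ε_cu = 0.003: ε_t = 0.003 (d − c)/c = 0.003 × (39.3 − 16.450)/16.450 = 0.00417.
ε_t is between 0.004 and 0.005 — transition zone.

ε_t ≈ 0.00417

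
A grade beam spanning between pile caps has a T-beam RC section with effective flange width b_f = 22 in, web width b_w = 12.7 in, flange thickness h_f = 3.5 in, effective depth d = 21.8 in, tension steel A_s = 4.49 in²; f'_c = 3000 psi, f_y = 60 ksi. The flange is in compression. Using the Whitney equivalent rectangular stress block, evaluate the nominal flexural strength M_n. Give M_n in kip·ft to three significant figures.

M_n ≈ 433 kip·ft

Tension: T = A_s f_y = 4.49 × 60 = 269.4 kips.
Try a within the flange: a = T/(0.85 f'_c b_f) = 269.4/(0.85 × 3 × 22) = 4.802 in.
a = 4.802 > h_f = 3.5 in: the block extends into the web. Split into flange-overhang and web parts.
C_f = 0.85 f'_c (b_f − b_w) h_f = 0.85 × 3 × (22 − 12.7) × 3.5 = 83.0 kips.
Remaining web compression depth: a_w = (T − C_f)/(0.85 f'_c b_w) = (269.4 − 83.0)/(0.85 × 3 × 12.7) = 5.756 in.
M_n = C_f(d − h_f/2) + (T − C_f)(d − a_w/2) = 83.0 × (21.8 − 1.75) + 186.4 × (21.8 − 2.878) = 1664.2 + 3527.1 = 5191.3 kip·in.
M_n = 5191.3/12 = 432.61 kip·ft.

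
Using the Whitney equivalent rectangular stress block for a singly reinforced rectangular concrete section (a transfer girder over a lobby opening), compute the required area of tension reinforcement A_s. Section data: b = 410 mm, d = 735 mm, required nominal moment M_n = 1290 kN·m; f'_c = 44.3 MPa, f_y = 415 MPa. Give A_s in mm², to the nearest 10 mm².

A_s ≈ 4620 mm²

With M_n = 0.85 f'_c a b (d − a/2), solve the quadratic for a:
a = d − √(d² − 2M_n/(0.85 f'_c b)) = 735 − √(735² − 2 × 1290×10⁶/(0.85 × 44.3 × 410)) = 124.17 mm.
A_s = 0.85 f'_c a b / f_y = 0.85 × 44.3 × 124.17 × 410 / 415 = 4619.3 mm².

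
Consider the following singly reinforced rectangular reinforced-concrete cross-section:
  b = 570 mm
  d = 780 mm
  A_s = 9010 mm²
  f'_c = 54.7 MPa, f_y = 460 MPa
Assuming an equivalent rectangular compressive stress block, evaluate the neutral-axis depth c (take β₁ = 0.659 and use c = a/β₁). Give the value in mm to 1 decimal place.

c ≈ 237.3 mm

T = A_s f_y = 9010 × 460 = 4144600 N = 4144.6 kN.
Setting C = 0.85 f'_c a b equal to T: a = 4144600/(0.85 × 54.7 × 570) = 156.387 mm.
With β₁ = 0.659, c = a/β₁ = 156.387/0.659 = 237.3 mm.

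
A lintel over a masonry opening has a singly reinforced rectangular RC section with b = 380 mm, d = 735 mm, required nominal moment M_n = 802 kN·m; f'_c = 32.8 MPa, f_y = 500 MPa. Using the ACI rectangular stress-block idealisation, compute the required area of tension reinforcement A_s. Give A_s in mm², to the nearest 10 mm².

A_s ≈ 2360 mm²

With M_n = 0.85 f'_c a b (d − a/2), solve the quadratic for a:
a = d − √(d² − 2M_n/(0.85 f'_c b)) = 735 − √(735² − 2 × 802×10⁶/(0.85 × 32.8 × 380)) = 111.44 mm.
A_s = 0.85 f'_c a b / f_y = 0.85 × 32.8 × 111.44 × 380 / 500 = 2361.3 mm².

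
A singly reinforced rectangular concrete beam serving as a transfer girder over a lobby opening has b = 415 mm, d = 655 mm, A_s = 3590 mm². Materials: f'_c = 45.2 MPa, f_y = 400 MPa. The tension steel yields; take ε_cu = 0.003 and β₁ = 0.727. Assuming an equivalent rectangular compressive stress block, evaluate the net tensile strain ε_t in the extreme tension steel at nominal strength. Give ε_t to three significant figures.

ε_t ≈ 0.0129

a = A_s f_y/(0.85 f'_c b) = 90.06 mm.
β₁ = 0.727, so c = a/β₁ = 90.06/0.727 = 123.88 mm.
From the linear strain diagram with ε_cu = 0.003: ε_t = 0.003 (d − c)/c = 0.003 × (655 − 123.88)/123.88 = 0.0129.
Since ε_t ≥ 0.005, the section is tension-controlled.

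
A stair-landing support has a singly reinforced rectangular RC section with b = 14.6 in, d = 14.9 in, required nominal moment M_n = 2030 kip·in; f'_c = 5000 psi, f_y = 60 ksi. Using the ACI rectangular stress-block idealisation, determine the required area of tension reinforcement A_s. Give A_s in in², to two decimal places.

From M_n = 0.85 f'_c a b (d − a/2):
a = d − √(d² − 2M_n/(0.85 f'_c b)) = 14.9 − √(14.9² − 2 × 2030/(0.85 × 5 × 14.6)) = 2.387 in.
A_s = 0.85 f'_c a b / f_y = 0.85 × 5 × 2.387 × 14.6 / 60 = 2.469 in².

A_s ≈ 2.47 in²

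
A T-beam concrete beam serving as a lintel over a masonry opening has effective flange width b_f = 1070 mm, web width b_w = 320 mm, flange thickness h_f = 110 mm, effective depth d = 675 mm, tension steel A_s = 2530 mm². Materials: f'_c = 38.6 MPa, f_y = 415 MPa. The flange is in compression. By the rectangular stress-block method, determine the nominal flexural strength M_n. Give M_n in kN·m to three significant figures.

Tension: T = A_s f_y = 2530 × 415 = 1049950 N.
Try a within the flange: a = T/(0.85 f'_c b_f) = 1049950/(0.85 × 38.6 × 1070) = 29.91 mm.
Since a = 29.91 ≤ h_f = 110 mm, the stress block lies entirely in the flange; analyse as a rectangular beam of width b_f.
M_n = T(d − a/2) = 1049950 × (675 − 14.955) = 693.01 × 10⁶ N·mm.
M_n = 693.01 kN·m.

M_n ≈ 693 kN·m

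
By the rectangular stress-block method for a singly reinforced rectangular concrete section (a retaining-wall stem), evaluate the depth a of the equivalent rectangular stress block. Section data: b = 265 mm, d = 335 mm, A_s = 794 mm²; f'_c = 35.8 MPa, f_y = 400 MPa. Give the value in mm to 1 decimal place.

T = A_s f_y = 794 × 400 = 317600 N = 317.6 kN.
Setting C = 0.85 f'_c a b equal to T: a = 317600/(0.85 × 35.8 × 265) = 39.4 mm.

a ≈ 39.4 mm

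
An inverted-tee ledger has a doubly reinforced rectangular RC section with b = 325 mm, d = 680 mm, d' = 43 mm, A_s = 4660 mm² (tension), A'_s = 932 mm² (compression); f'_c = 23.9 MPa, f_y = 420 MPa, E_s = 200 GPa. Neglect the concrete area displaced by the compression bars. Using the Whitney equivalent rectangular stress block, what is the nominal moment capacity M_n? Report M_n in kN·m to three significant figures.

Assume both tension and compression steel yield.
Net tension couple steel: A_s − A'_s = 3728 mm².
a = (A_s − A'_s) f_y / (0.85 f'_c b) = 1565760/(0.85 × 23.9 × 325) = 237.15 mm.
c = a/β₁ = 237.15/0.85 = 279.00 mm; ε'_s = 0.003(c − d')/c = 0.0025 ≥ f_y/E_s = 0.0021, so compression steel does yield.
M_n = (A_s − A'_s) f_y (d − a/2) + A'_s f_y (d − d') = [1565760 × (680 − 118.575) + 391440 × (680 − 43)] × 10⁻⁶ = 879.06 + 249.35 = 1128.41 kN·m.

M_n ≈ 1130 kN·m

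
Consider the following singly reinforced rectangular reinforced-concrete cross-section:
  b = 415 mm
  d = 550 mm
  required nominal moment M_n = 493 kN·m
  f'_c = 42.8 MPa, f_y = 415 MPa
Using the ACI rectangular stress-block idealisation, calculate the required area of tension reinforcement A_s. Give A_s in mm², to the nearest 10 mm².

A_s ≈ 2290 mm²

With M_n = 0.85 f'_c a b (d − a/2), solve the quadratic for a:
a = d − √(d² − 2M_n/(0.85 f'_c b)) = 550 − √(550² − 2 × 493×10⁶/(0.85 × 42.8 × 415)) = 62.98 mm.
A_s = 0.85 f'_c a b / f_y = 0.85 × 42.8 × 62.98 × 415 / 415 = 2291.2 mm².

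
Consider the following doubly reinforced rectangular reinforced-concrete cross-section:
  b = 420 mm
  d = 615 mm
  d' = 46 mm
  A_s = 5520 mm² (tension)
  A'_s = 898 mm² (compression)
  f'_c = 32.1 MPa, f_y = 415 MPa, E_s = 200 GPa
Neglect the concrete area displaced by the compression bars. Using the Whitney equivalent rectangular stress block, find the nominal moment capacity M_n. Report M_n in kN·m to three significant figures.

M_n ≈ 1230 kN·m

Assume both tension and compression steel yield.
Net tension couple steel: A_s − A'_s = 4622 mm².
a = (A_s − A'_s) f_y / (0.85 f'_c b) = 1918130/(0.85 × 32.1 × 420) = 167.38 mm.
c = a/β₁ = 167.38/0.821 = 203.87 mm; ε'_s = 0.003(c − d')/c = 0.0023 ≥ f_y/E_s = 0.0021, so compression steel does yield.
M_n = (A_s − A'_s) f_y (d − a/2) + A'_s f_y (d − d') = [1918130 × (615 − 83.69) + 372670 × (615 − 46)] × 10⁻⁶ = 1019.12 + 212.05 = 1231.17 kN·m.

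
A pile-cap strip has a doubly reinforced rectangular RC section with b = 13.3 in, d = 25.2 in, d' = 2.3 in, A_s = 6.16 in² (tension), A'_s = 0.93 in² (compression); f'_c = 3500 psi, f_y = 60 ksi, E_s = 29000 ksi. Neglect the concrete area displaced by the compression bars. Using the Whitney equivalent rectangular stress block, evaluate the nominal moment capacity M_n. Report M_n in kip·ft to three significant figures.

M_n ≈ 662 kip·ft

Assume both steels yield.
a = (A_s − A'_s) f_y/(0.85 f'_c b) = (6.16 − 0.93) × 60/(0.85 × 3.5 × 13.3) = 7.931 in.
c = a/β₁ = 7.931/0.85 = 9.331 in; ε'_s = 0.003(c − d')/c = 0.0023 ≥ ε_y = 0.0021, so the compression steel yields.
M_n = (A_s − A'_s) f_y (d − a/2) + A'_s f_y (d − d') = 313.8 × (25.2 − 3.9655) + 55.8 × (25.2 − 2.3) = 6663.4 + 1277.8 = 7941.2 kip·in = 7941.2/12 = 661.77 kip·ft.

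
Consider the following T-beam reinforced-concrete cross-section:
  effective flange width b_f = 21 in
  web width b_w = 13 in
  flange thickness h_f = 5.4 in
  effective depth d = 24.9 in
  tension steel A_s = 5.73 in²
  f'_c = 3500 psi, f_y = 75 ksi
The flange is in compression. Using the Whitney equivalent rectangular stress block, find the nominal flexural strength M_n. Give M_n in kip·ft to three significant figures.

M_n ≈ 765 kip·ft

Tension: T = A_s f_y = 5.73 × 75 = 429.75 kips.
Try a within the flange: a = T/(0.85 f'_c b_f) = 429.75/(0.85 × 3.5 × 21) = 6.879 in.
a = 6.879 > h_f = 5.4 in: the block extends into the web. Split into flange-overhang and web parts.
C_f = 0.85 f'_c (b_f − b_w) h_f = 0.85 × 3.5 × (21 − 13) × 5.4 = 128.5 kips.
Remaining web compression depth: a_w = (T − C_f)/(0.85 f'_c b_w) = (429.75 − 128.5)/(0.85 × 3.5 × 13) = 7.789 in.
M_n = C_f(d − h_f/2) + (T − C_f)(d − a_w/2) = 128.5 × (24.9 − 2.7) + 301.25 × (24.9 − 3.8945) = 2852.7 + 6327.9 = 9180.6 kip·in.
M_n = 9180.6/12 = 765.05 kip·ft.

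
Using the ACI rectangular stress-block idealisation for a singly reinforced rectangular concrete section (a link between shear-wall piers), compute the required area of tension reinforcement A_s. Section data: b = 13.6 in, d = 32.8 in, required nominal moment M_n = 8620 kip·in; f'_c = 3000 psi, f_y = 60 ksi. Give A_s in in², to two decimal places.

From M_n = 0.85 f'_c a b (d − a/2):
a = d − √(d² − 2M_n/(0.85 f'_c b)) = 32.8 − √(32.8² − 2 × 8620/(0.85 × 3 × 13.6)) = 8.743 in.
A_s = 0.85 f'_c a b / f_y = 0.85 × 3 × 8.743 × 13.6 / 60 = 5.053 in².

A_s ≈ 5.05 in²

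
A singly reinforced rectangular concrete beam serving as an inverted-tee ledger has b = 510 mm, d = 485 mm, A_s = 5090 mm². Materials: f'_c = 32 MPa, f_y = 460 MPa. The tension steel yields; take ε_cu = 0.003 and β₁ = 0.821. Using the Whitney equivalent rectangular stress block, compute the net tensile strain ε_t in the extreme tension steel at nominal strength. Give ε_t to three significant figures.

a = A_s f_y/(0.85 f'_c b) = 168.79 mm.
β₁ = 0.821, so c = a/β₁ = 168.79/0.821 = 205.59 mm.
From the linear strain diagram with ε_cu = 0.003: ε_t = 0.003 (d − c)/c = 0.003 × (485 − 205.59)/205.59 = 0.00408.
ε_t is between 0.004 and 0.005 — transition zone.

ε_t ≈ 0.00408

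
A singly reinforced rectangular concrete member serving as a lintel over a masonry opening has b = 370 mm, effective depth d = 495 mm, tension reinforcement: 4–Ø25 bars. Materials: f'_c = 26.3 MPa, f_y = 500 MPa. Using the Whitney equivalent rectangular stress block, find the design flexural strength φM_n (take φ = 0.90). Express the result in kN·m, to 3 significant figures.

φM_n ≈ 385 kN·m

A_s = 4 × 491 = 1964 mm².
T = A_s f_y = 1964 × 500 = 982000 N = 982 kN.
From C = T: a = T/(0.85 f'_c b) = 982000/(0.85 × 26.3 × 370) = 118.72 mm.
M_n = T(d − a/2) = 982 kN × (495 − 59.36) mm = 427.80 kN·m.
φM_n = 0.90 × 427.80 = 385.02 kN·m.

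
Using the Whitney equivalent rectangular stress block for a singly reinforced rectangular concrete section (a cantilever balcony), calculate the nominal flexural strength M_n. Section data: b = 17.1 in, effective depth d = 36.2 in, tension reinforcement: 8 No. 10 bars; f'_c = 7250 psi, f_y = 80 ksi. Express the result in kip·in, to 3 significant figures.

A_s = 8 × 1.27 = 10.16 in².
T = A_s f_y = 10.16 × 80 = 812.8 kips.
a = T/(0.85 f'_c b) = 812.8/(0.85 × 7.25 × 17.1) = 7.713 in.
M_n = T(d − a/2) = 812.8 × (36.2 − 3.8565) = 26288.8 kip·in.

M_n ≈ 26300 kip·in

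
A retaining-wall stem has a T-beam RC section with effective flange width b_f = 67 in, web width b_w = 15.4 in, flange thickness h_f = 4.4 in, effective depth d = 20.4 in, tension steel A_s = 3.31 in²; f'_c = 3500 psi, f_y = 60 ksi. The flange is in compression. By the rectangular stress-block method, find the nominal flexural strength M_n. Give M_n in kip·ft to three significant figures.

Tension: T = A_s f_y = 3.31 × 60 = 198.6 kips.
Try a within the flange: a = T/(0.85 f'_c b_f) = 198.6/(0.85 × 3.5 × 67) = 0.996 in.
Since a = 0.996 ≤ h_f = 4.4 in, the stress block lies entirely in the flange; analyse as a rectangular beam of width b_f.
M_n = T(d − a/2) = 198.6 × (20.4 − 0.498) = 3952.5 kip·in.
M_n = 3952.5/12 = 329.38 kip·ft.

M_n ≈ 329 kip·ft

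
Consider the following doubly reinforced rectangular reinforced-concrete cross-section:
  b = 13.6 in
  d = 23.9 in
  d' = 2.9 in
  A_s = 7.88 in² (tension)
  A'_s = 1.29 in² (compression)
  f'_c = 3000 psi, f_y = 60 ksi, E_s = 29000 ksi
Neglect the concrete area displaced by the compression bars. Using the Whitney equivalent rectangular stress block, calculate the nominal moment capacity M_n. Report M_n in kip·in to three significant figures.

Assume both steels yield.
a = (A_s − A'_s) f_y/(0.85 f'_c b) = (7.88 − 1.29) × 60/(0.85 × 3 × 13.6) = 11.401 in.
c = a/β₁ = 11.401/0.85 = 13.413 in; ε'_s = 0.003(c − d')/c = 0.0024 ≥ ε_y = 0.0021, so the compression steel yields.
M_n = (A_s − A'_s) f_y (d − a/2) + A'_s f_y (d − d') = 395.4 × (23.9 − 5.7005) + 77.4 × (23.9 − 2.9) = 7196.1 + 1625.4 = 8821.5 kip·in.

M_n ≈ 8820 kip·in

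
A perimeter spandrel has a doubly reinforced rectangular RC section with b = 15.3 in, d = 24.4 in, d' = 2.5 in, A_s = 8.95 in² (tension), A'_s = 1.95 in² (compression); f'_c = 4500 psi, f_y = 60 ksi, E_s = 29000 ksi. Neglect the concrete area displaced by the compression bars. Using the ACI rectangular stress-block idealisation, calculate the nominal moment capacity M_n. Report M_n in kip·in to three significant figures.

M_n ≈ 11300 kip·in

Assume both steels yield.
a = (A_s − A'_s) f_y/(0.85 f'_c b) = (8.95 − 1.95) × 60/(0.85 × 4.5 × 15.3) = 7.177 in.
c = a/β₁ = 7.177/0.825 = 8.699 in; ε'_s = 0.003(c − d')/c = 0.0021 ≥ ε_y = 0.0021, so the compression steel yields.
M_n = (A_s − A'_s) f_y (d − a/2) + A'_s f_y (d − d') = 420 × (24.4 − 3.5885) + 117 × (24.4 − 2.5) = 8740.8 + 2562.3 = 11303.1 kip·in.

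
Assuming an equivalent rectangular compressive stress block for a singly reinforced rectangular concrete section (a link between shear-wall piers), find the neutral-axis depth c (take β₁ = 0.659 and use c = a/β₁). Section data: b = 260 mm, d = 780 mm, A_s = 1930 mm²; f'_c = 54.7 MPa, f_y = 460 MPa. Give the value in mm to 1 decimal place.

T = A_s f_y = 1930 × 460 = 887800 N = 887.8 kN.
Setting C = 0.85 f'_c a b equal to T: a = 887800/(0.85 × 54.7 × 260) = 73.440 mm.
With β₁ = 0.659, c = a/β₁ = 73.440/0.659 = 111.4 mm.

c ≈ 111.4 mm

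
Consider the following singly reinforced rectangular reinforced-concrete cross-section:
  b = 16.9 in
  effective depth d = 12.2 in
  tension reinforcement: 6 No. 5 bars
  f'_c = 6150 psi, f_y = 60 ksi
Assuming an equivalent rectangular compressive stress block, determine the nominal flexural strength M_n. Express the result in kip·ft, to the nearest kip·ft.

M_n ≈ 108 kip·ft

A_s = 6 × 0.31 = 1.86 in².
T = A_s f_y = 1.86 × 60 = 111.6 kips.
a = T/(0.85 f'_c b) = 111.6/(0.85 × 6.15 × 16.9) = 1.263 in.
M_n = T(d − a/2) = 111.6 × (12.2 − 0.6315) = 1291.0 kip·in = 1291.0/12 = 107.58 kip·ft.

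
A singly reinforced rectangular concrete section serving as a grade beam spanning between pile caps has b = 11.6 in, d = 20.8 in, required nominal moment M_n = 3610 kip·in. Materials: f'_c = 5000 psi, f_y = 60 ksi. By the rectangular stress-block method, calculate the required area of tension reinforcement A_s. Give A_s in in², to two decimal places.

A_s ≈ 3.19 in²

From M_n = 0.85 f'_c a b (d − a/2):
a = d − √(d² − 2M_n/(0.85 f'_c b)) = 20.8 − √(20.8² − 2 × 3610/(0.85 × 5 × 11.6)) = 3.883 in.
A_s = 0.85 f'_c a b / f_y = 0.85 × 5 × 3.883 × 11.6 / 60 = 3.191 in².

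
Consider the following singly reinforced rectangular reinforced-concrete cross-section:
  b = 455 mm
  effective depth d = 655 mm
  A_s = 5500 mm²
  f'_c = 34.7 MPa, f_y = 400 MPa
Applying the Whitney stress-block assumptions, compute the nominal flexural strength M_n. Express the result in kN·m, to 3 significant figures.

M_n ≈ 1260 kN·m

T = A_s f_y = 5500 × 400 = 2200000 N = 2200 kN.
From C = T: a = T/(0.85 f'_c b) = 2200000/(0.85 × 34.7 × 455) = 163.93 mm.
M_n = T(d − a/2) = 2200 kN × (655 − 81.965) mm = 1260.68 kN·m.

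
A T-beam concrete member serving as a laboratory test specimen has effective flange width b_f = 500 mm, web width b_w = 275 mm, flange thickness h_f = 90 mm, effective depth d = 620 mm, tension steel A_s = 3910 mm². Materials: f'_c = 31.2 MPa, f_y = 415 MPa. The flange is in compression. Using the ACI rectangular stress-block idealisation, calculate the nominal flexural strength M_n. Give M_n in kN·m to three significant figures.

Tension: T = A_s f_y = 3910 × 415 = 1622650 N.
Try a within the flange: a = T/(0.85 f'_c b_f) = 1622650/(0.85 × 31.2 × 500) = 122.37 mm.
a = 122.37 > h_f = 90 mm: the block extends into the web. Split into flange-overhang and web parts.
C_f = 0.85 f'_c (b_f − b_w) h_f = 0.85 × 31.2 × (500 − 275) × 90 = 537030 N.
Remaining web compression depth: a_w = (T − C_f)/(0.85 f'_c b_w) = (1622650 − 537030)/(0.85 × 31.2 × 275) = 148.86 mm.
M_n = C_f(d − h_f/2) + (T − C_f)(d − a_w/2) = 537030 × (620 − 45) + 1085620 × (620 − 74.43) = 308.79 + 592.28 = 901.07 × 10⁶ N·mm.
M_n = 901.07 kN·m.

M_n ≈ 901 kN·m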